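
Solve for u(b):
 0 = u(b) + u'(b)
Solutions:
 u(b) = C1*exp(-b)


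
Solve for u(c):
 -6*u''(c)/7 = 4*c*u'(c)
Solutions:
 u(c) = C1 + C2*erf(sqrt(21)*c/3)


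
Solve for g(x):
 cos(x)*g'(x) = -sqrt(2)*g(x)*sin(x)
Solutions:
 g(x) = C1*cos(x)^(sqrt(2))


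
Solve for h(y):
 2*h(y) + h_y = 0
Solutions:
 h(y) = C1*exp(-2*y)


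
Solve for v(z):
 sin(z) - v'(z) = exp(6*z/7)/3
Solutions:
 v(z) = C1 - 7*exp(6*z/7)/18 - cos(z)


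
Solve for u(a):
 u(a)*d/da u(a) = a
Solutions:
 u(a) = -sqrt(C1 + a^2)
 u(a) = sqrt(C1 + a^2)


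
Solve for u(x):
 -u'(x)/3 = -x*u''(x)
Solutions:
 u(x) = C1 + C2*x^(4/3)


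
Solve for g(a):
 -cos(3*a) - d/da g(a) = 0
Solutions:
 g(a) = C1 - sin(3*a)/3


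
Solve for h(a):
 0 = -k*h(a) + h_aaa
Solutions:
 h(a) = C1*exp(a*k^(1/3)) + C2*exp(a*k^(1/3)*(-1 + sqrt(3)*I)/2) + C3*exp(-a*k^(1/3)*(1 + sqrt(3)*I)/2)


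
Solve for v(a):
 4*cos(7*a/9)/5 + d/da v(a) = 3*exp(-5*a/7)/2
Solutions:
 v(a) = C1 - 36*sin(7*a/9)/35 - 21*exp(-5*a/7)/10


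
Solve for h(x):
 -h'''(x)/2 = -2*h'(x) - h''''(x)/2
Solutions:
 h(x) = C1 + C2*exp(x*((6*sqrt(78) + 53)^(-1/3) + 2 + (6*sqrt(78) + 53)^(1/3))/6)*sin(sqrt(3)*x*(-(6*sqrt(78) + 53)^(1/3) + (6*sqrt(78) + 53)^(-1/3))/6) + C3*exp(x*((6*sqrt(78) + 53)^(-1/3) + 2 + (6*sqrt(78) + 53)^(1/3))/6)*cos(sqrt(3)*x*(-(6*sqrt(78) + 53)^(1/3) + (6*sqrt(78) + 53)^(-1/3))/6) + C4*exp(x*(-(6*sqrt(78) + 53)^(1/3) - 1/(6*sqrt(78) + 53)^(1/3) + 1)/3)


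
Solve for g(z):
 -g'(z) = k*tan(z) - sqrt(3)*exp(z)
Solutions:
 g(z) = C1 + k*log(cos(z)) + sqrt(3)*exp(z)


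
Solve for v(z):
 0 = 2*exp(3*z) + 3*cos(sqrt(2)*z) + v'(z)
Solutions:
 v(z) = C1 - 2*exp(3*z)/3 - 3*sqrt(2)*sin(sqrt(2)*z)/2


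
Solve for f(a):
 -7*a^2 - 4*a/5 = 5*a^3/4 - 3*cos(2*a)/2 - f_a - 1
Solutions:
 f(a) = C1 + 5*a^4/16 + 7*a^3/3 + 2*a^2/5 - a - 3*sin(a)*cos(a)/2


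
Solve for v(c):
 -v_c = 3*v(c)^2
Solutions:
 v(c) = 1/(C1 + 3*c)


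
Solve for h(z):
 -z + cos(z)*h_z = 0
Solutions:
 h(z) = C1 + Integral(z/cos(z), z)


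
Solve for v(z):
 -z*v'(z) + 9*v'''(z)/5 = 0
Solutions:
 v(z) = C1 + Integral(C2*airyai(15^(1/3)*z/3) + C3*airybi(15^(1/3)*z/3), z)


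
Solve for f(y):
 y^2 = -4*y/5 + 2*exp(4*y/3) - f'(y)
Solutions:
 f(y) = C1 - y^3/3 - 2*y^2/5 + 3*exp(4*y/3)/2


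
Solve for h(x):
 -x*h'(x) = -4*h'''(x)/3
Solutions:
 h(x) = C1 + Integral(C2*airyai(6^(1/3)*x/2) + C3*airybi(6^(1/3)*x/2), x)


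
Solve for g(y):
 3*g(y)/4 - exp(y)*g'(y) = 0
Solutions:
 g(y) = C1*exp(-3*exp(-y)/4)


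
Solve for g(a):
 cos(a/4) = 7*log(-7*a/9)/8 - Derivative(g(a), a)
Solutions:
 g(a) = C1 + 7*a*log(-a)/8 - 7*a*log(3)/4 - 7*a/8 + 7*a*log(7)/8 - 4*sin(a/4)


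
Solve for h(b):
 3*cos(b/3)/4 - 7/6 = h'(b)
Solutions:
 h(b) = C1 - 7*b/6 + 9*sin(b/3)/4


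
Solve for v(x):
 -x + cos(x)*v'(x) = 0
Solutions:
 v(x) = C1 + Integral(x/cos(x), x)


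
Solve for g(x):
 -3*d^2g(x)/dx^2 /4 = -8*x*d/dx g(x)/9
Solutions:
 g(x) = C1 + C2*erfi(4*sqrt(3)*x/9)


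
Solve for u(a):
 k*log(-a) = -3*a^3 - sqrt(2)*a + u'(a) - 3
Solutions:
 u(a) = C1 + 3*a^4/4 + sqrt(2)*a^2/2 + a*k*log(-a) + a*(3 - k)


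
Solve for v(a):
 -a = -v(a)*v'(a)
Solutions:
 v(a) = -sqrt(C1 + a^2)
 v(a) = sqrt(C1 + a^2)


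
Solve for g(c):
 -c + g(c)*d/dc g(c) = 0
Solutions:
 g(c) = -sqrt(C1 + c^2)
 g(c) = sqrt(C1 + c^2)


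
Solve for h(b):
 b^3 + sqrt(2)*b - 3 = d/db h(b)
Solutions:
 h(b) = C1 + b^4/4 + sqrt(2)*b^2/2 - 3*b


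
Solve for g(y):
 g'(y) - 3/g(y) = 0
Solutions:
 g(y) = -sqrt(C1 + 6*y)
 g(y) = sqrt(C1 + 6*y)


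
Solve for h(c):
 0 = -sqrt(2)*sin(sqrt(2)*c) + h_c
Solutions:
 h(c) = C1 - cos(sqrt(2)*c)


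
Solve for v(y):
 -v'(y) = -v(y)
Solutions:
 v(y) = C1*exp(y)


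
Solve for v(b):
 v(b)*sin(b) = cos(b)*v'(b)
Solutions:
 v(b) = C1/cos(b)


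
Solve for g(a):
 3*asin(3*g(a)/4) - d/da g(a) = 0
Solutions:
 Integral(1/asin(3*_y/4), (_y, g(a))) = C1 + 3*a


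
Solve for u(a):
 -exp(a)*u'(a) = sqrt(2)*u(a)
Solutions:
 u(a) = C1*exp(sqrt(2)*exp(-a))


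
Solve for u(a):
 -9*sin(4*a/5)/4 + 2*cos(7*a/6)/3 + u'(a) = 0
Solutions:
 u(a) = C1 - 4*sin(7*a/6)/7 - 45*cos(4*a/5)/16


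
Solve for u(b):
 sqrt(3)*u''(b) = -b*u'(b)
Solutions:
 u(b) = C1 + C2*erf(sqrt(2)*3^(3/4)*b/6)


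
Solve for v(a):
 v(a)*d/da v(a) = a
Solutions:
 v(a) = -sqrt(C1 + a^2)
 v(a) = sqrt(C1 + a^2)


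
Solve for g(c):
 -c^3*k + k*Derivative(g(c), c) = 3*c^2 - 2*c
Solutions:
 g(c) = C1 + c^4/4 + c^3/k - c^2/k


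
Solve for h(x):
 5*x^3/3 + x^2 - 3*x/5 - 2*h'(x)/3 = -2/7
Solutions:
 h(x) = C1 + 5*x^4/8 + x^3/2 - 9*x^2/20 + 3*x/7


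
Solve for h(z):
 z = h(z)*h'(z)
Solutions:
 h(z) = -sqrt(C1 + z^2)
 h(z) = sqrt(C1 + z^2)


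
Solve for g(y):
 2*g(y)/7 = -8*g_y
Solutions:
 g(y) = C1*exp(-y/28)


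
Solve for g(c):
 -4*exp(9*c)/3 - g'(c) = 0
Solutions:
 g(c) = C1 - 4*exp(9*c)/27


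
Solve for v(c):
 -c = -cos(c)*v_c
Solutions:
 v(c) = C1 + Integral(c/cos(c), c)


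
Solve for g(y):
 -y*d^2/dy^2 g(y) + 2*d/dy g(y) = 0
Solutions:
 g(y) = C1 + C2*y^3


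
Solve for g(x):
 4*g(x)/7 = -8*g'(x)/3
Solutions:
 g(x) = C1*exp(-3*x/14)


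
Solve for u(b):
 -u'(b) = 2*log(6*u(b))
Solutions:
 Integral(1/(log(_y) + log(6)), (_y, u(b)))/2 = C1 - b


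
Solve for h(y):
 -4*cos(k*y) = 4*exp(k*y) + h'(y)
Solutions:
 h(y) = C1 - 4*exp(k*y)/k - 4*sin(k*y)/k


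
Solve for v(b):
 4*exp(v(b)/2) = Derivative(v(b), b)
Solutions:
 v(b) = 2*log(-1/(C1 + 4*b)) + 2*log(2)


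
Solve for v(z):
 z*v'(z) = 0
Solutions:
 v(z) = C1


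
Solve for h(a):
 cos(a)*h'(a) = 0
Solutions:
 h(a) = C1


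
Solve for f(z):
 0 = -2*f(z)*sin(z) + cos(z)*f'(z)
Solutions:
 f(z) = C1/cos(z)^2


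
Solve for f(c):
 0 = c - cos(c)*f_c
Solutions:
 f(c) = C1 + Integral(c/cos(c), c)


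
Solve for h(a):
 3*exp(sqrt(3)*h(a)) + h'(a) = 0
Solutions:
 h(a) = sqrt(3)*(2*log(1/(C1 + 3*a)) - log(3))/6


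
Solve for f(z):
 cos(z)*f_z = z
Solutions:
 f(z) = C1 + Integral(z/cos(z), z)


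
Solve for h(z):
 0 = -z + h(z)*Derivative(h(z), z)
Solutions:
 h(z) = -sqrt(C1 + z^2)
 h(z) = sqrt(C1 + z^2)


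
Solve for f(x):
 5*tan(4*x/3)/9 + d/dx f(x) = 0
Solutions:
 f(x) = C1 + 5*log(cos(4*x/3))/12


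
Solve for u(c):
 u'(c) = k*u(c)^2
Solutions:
 u(c) = -1/(C1 + c*k)


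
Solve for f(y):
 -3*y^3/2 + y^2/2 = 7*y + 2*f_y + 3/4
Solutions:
 f(y) = C1 - 3*y^4/16 + y^3/12 - 7*y^2/4 - 3*y/8


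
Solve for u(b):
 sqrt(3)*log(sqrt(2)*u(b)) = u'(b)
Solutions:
 -2*sqrt(3)*Integral(1/(2*log(_y) + log(2)), (_y, u(b)))/3 = C1 - b


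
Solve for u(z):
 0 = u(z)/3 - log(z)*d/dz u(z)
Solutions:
 u(z) = C1*exp(li(z)/3)


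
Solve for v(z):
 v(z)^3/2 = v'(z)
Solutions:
 v(z) = -sqrt(-1/(C1 + z))
 v(z) = sqrt(-1/(C1 + z))


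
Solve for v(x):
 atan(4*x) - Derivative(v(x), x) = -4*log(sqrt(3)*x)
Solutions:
 v(x) = C1 + 4*x*log(x) + x*atan(4*x) - 4*x + 2*x*log(3) - log(16*x^2 + 1)/8


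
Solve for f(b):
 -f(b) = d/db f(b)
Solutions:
 f(b) = C1*exp(-b)


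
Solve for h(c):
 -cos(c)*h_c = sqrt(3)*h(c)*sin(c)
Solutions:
 h(c) = C1*cos(c)^(sqrt(3))


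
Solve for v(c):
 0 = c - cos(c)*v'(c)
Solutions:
 v(c) = C1 + Integral(c/cos(c), c)


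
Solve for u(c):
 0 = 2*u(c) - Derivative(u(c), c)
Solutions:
 u(c) = C1*exp(2*c)


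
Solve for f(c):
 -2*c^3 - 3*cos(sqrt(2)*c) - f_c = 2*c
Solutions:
 f(c) = C1 - c^4/2 - c^2 - 3*sqrt(2)*sin(sqrt(2)*c)/2


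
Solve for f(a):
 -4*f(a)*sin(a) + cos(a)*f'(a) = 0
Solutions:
 f(a) = C1/cos(a)^4


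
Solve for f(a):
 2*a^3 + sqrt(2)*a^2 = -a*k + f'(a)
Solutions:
 f(a) = C1 + a^4/2 + sqrt(2)*a^3/3 + a^2*k/2


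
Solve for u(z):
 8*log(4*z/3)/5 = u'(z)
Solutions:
 u(z) = C1 + 8*z*log(z)/5 - 8*z*log(3)/5 - 8*z/5 + 16*z*log(2)/5


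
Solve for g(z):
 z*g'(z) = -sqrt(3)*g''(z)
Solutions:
 g(z) = C1 + C2*erf(sqrt(2)*3^(3/4)*z/6)


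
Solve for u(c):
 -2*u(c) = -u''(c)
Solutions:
 u(c) = C1*exp(-sqrt(2)*c) + C2*exp(sqrt(2)*c)


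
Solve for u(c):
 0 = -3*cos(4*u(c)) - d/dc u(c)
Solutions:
 u(c) = -asin((C1 + exp(24*c))/(C1 - exp(24*c)))/4 + pi/4
 u(c) = asin((C1 + exp(24*c))/(C1 - exp(24*c)))/4


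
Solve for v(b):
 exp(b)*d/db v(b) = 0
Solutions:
 v(b) = C1


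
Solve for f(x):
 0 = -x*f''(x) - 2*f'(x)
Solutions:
 f(x) = C1 + C2/x


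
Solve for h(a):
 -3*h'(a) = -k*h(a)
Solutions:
 h(a) = C1*exp(a*k/3)


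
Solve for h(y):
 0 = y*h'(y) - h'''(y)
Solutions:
 h(y) = C1 + Integral(C2*airyai(y) + C3*airybi(y), y)


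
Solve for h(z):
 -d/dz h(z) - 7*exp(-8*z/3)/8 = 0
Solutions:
 h(z) = C1 + 21*exp(-8*z/3)/64


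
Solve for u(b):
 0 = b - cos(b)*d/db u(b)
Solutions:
 u(b) = C1 + Integral(b/cos(b), b)


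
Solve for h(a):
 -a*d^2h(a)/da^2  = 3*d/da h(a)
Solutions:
 h(a) = C1 + C2/a^2


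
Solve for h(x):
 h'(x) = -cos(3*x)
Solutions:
 h(x) = C1 - sin(3*x)/3


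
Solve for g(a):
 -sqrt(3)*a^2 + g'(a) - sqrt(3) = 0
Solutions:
 g(a) = C1 + sqrt(3)*a^3/3 + sqrt(3)*a


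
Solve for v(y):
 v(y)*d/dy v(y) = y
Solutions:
 v(y) = -sqrt(C1 + y^2)
 v(y) = sqrt(C1 + y^2)


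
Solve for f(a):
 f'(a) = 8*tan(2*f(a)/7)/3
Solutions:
 f(a) = -7*asin(C1*exp(16*a/21))/2 + 7*pi/2
 f(a) = 7*asin(C1*exp(16*a/21))/2


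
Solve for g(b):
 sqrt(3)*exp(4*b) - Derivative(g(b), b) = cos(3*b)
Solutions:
 g(b) = C1 + sqrt(3)*exp(4*b)/4 - sin(3*b)/3


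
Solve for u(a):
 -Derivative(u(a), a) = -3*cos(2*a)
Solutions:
 u(a) = C1 + 3*sin(2*a)/2


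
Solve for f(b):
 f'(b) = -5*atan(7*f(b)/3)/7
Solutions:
 Integral(1/atan(7*_y/3), (_y, f(b))) = C1 - 5*b/7


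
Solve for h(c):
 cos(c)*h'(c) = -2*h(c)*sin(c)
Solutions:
 h(c) = C1*cos(c)^2


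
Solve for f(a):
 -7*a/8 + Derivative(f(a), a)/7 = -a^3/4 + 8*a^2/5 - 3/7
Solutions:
 f(a) = C1 - 7*a^4/16 + 56*a^3/15 + 49*a^2/16 - 3*a


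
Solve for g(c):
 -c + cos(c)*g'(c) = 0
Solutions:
 g(c) = C1 + Integral(c/cos(c), c)


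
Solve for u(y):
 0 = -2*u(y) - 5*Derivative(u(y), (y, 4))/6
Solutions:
 u(y) = (C1*sin(3^(1/4)*5^(3/4)*y/5) + C2*cos(3^(1/4)*5^(3/4)*y/5))*exp(-3^(1/4)*5^(3/4)*y/5) + (C3*sin(3^(1/4)*5^(3/4)*y/5) + C4*cos(3^(1/4)*5^(3/4)*y/5))*exp(3^(1/4)*5^(3/4)*y/5)


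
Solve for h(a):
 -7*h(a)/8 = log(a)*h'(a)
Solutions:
 h(a) = C1*exp(-7*li(a)/8)


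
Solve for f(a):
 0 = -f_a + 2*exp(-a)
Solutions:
 f(a) = C1 - 2*exp(-a)


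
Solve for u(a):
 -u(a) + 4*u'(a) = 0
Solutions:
 u(a) = C1*exp(a/4)


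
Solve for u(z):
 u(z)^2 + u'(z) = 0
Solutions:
 u(z) = 1/(C1 + z)


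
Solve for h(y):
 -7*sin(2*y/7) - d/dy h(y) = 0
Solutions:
 h(y) = C1 + 49*cos(2*y/7)/2


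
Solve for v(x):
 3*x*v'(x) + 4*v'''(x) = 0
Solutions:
 v(x) = C1 + Integral(C2*airyai(-6^(1/3)*x/2) + C3*airybi(-6^(1/3)*x/2), x)


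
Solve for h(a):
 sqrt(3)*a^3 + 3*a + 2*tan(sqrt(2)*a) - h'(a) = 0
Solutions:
 h(a) = C1 + sqrt(3)*a^4/4 + 3*a^2/2 - sqrt(2)*log(cos(sqrt(2)*a))


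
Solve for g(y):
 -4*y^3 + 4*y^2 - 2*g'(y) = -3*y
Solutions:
 g(y) = C1 - y^4/2 + 2*y^3/3 + 3*y^2/4


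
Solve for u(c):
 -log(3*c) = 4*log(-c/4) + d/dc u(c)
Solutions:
 u(c) = C1 - 5*c*log(c) + c*(-log(3) + 5 + 8*log(2) - 4*I*pi)


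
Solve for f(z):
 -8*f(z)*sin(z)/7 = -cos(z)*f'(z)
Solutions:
 f(z) = C1/cos(z)^(8/7)


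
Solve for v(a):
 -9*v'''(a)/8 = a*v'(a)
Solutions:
 v(a) = C1 + Integral(C2*airyai(-2*3^(1/3)*a/3) + C3*airybi(-2*3^(1/3)*a/3), a)


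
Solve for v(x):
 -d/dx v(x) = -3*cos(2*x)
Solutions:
 v(x) = C1 + 3*sin(2*x)/2


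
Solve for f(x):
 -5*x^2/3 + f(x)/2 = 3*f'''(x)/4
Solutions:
 f(x) = C3*exp(2^(1/3)*3^(2/3)*x/3) + 10*x^2/3 + (C1*sin(2^(1/3)*3^(1/6)*x/2) + C2*cos(2^(1/3)*3^(1/6)*x/2))*exp(-2^(1/3)*3^(2/3)*x/6)


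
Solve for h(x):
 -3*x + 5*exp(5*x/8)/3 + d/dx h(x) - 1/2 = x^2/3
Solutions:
 h(x) = C1 + x^3/9 + 3*x^2/2 + x/2 - 8*exp(5*x/8)/3


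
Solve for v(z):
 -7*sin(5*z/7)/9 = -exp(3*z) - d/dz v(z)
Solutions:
 v(z) = C1 - exp(3*z)/3 - 49*cos(5*z/7)/45


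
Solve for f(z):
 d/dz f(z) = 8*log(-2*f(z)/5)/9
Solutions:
 -9*Integral(1/(log(-_y) - log(5) + log(2)), (_y, f(z)))/8 = C1 - z


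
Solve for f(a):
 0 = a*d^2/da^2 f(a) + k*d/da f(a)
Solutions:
 f(a) = C1 + a^(1 - re(k))*(C2*sin(log(a)*Abs(im(k))) + C3*cos(log(a)*im(k)))


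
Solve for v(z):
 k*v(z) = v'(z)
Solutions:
 v(z) = C1*exp(k*z)


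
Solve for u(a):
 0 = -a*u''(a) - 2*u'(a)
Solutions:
 u(a) = C1 + C2/a


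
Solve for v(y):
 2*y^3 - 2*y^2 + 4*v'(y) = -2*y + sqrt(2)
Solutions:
 v(y) = C1 - y^4/8 + y^3/6 - y^2/4 + sqrt(2)*y/4


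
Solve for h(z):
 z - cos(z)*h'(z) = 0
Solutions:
 h(z) = C1 + Integral(z/cos(z), z)


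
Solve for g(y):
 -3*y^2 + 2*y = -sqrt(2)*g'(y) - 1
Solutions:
 g(y) = C1 + sqrt(2)*y^3/2 - sqrt(2)*y^2/2 - sqrt(2)*y/2


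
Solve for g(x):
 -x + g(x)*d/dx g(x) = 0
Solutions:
 g(x) = -sqrt(C1 + x^2)
 g(x) = sqrt(C1 + x^2)


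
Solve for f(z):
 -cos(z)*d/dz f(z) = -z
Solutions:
 f(z) = C1 + Integral(z/cos(z), z)


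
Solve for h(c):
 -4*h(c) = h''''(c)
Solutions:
 h(c) = (C1*sin(c) + C2*cos(c))*exp(-c) + (C3*sin(c) + C4*cos(c))*exp(c)


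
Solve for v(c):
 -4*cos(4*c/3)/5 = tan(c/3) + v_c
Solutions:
 v(c) = C1 + 3*log(cos(c/3)) - 3*sin(4*c/3)/5


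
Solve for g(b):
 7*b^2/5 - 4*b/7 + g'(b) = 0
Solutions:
 g(b) = C1 - 7*b^3/15 + 2*b^2/7


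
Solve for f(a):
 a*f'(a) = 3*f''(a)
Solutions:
 f(a) = C1 + C2*erfi(sqrt(6)*a/6)


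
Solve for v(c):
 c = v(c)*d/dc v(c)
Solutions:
 v(c) = -sqrt(C1 + c^2)
 v(c) = sqrt(C1 + c^2)


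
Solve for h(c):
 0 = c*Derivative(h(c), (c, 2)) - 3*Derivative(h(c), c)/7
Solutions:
 h(c) = C1 + C2*c^(10/7)


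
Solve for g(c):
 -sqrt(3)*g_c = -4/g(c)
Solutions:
 g(c) = -sqrt(C1 + 24*sqrt(3)*c)/3
 g(c) = sqrt(C1 + 24*sqrt(3)*c)/3


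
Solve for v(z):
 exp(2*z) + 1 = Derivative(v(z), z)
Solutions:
 v(z) = C1 + z + exp(2*z)/2


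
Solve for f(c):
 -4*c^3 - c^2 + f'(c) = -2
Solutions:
 f(c) = C1 + c^4 + c^3/3 - 2*c


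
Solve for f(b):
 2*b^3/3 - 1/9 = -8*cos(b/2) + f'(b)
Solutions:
 f(b) = C1 + b^4/6 - b/9 + 16*sin(b/2)


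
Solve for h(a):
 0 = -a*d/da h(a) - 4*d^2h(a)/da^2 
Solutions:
 h(a) = C1 + C2*erf(sqrt(2)*a/4)


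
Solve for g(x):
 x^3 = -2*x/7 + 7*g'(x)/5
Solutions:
 g(x) = C1 + 5*x^4/28 + 5*x^2/49


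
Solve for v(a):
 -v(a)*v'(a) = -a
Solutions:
 v(a) = -sqrt(C1 + a^2)
 v(a) = sqrt(C1 + a^2)


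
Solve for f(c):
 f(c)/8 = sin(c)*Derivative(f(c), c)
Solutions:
 f(c) = C1*(cos(c) - 1)^(1/16)/(cos(c) + 1)^(1/16)


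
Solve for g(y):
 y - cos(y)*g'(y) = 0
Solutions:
 g(y) = C1 + Integral(y/cos(y), y)


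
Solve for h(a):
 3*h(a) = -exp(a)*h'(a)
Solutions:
 h(a) = C1*exp(3*exp(-a))


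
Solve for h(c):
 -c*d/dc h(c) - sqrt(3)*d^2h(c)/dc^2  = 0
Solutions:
 h(c) = C1 + C2*erf(sqrt(2)*3^(3/4)*c/6)


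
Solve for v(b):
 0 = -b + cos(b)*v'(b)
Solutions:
 v(b) = C1 + Integral(b/cos(b), b)


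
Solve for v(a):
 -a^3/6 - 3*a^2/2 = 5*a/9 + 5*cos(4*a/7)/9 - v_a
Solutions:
 v(a) = C1 + a^4/24 + a^3/2 + 5*a^2/18 + 35*sin(4*a/7)/36


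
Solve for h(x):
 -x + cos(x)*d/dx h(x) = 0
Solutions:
 h(x) = C1 + Integral(x/cos(x), x)


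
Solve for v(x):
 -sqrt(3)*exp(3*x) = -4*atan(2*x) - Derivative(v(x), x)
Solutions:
 v(x) = C1 - 4*x*atan(2*x) + sqrt(3)*exp(3*x)/3 + log(4*x^2 + 1)


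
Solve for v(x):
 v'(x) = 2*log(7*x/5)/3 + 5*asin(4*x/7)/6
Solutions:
 v(x) = C1 + 2*x*log(x)/3 + 5*x*asin(4*x/7)/6 - 2*x*log(5)/3 - 2*x/3 + 2*x*log(7)/3 + 5*sqrt(49 - 16*x^2)/24


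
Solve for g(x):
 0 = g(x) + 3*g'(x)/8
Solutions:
 g(x) = C1*exp(-8*x/3)


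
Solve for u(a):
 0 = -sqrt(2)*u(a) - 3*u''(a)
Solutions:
 u(a) = C1*sin(2^(1/4)*sqrt(3)*a/3) + C2*cos(2^(1/4)*sqrt(3)*a/3)


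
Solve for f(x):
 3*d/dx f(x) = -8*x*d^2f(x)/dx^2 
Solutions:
 f(x) = C1 + C2*x^(5/8)


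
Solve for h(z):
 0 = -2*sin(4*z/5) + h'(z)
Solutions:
 h(z) = C1 - 5*cos(4*z/5)/2


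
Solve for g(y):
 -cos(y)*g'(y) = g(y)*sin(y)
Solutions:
 g(y) = C1*cos(y)


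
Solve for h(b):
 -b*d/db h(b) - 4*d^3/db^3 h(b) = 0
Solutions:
 h(b) = C1 + Integral(C2*airyai(-2^(1/3)*b/2) + C3*airybi(-2^(1/3)*b/2), b)


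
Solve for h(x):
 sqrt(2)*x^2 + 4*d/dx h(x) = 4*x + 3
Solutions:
 h(x) = C1 - sqrt(2)*x^3/12 + x^2/2 + 3*x/4


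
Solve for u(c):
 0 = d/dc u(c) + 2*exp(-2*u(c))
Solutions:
 u(c) = log(-sqrt(C1 - 4*c))
 u(c) = log(C1 - 4*c)/2


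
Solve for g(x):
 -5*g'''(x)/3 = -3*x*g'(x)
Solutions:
 g(x) = C1 + Integral(C2*airyai(15^(2/3)*x/5) + C3*airybi(15^(2/3)*x/5), x)


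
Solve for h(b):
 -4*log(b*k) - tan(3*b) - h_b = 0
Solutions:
 h(b) = C1 - 4*b*log(b*k) + 4*b + log(cos(3*b))/3


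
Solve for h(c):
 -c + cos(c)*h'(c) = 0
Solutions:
 h(c) = C1 + Integral(c/cos(c), c)


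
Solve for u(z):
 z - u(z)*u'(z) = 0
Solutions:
 u(z) = -sqrt(C1 + z^2)
 u(z) = sqrt(C1 + z^2)


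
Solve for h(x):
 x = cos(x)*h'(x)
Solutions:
 h(x) = C1 + Integral(x/cos(x), x)


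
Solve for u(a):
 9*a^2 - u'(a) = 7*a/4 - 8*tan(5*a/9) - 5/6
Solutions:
 u(a) = C1 + 3*a^3 - 7*a^2/8 + 5*a/6 - 72*log(cos(5*a/9))/5


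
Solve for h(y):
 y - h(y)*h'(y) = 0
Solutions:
 h(y) = -sqrt(C1 + y^2)
 h(y) = sqrt(C1 + y^2)


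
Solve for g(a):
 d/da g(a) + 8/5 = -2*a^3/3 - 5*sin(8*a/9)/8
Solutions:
 g(a) = C1 - a^4/6 - 8*a/5 + 45*cos(8*a/9)/64


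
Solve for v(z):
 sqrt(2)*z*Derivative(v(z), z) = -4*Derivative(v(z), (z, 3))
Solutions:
 v(z) = C1 + Integral(C2*airyai(-sqrt(2)*z/2) + C3*airybi(-sqrt(2)*z/2), z)


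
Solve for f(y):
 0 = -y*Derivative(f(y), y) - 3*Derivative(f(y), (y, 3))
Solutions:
 f(y) = C1 + Integral(C2*airyai(-3^(2/3)*y/3) + C3*airybi(-3^(2/3)*y/3), y)


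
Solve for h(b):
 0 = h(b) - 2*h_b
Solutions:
 h(b) = C1*exp(b/2)


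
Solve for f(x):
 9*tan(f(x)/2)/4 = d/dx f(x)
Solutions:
 f(x) = -2*asin(C1*exp(9*x/8)) + 2*pi
 f(x) = 2*asin(C1*exp(9*x/8))


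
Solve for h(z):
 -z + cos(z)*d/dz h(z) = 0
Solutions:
 h(z) = C1 + Integral(z/cos(z), z)


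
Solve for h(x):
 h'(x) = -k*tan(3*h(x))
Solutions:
 h(x) = -asin(C1*exp(-3*k*x))/3 + pi/3
 h(x) = asin(C1*exp(-3*k*x))/3


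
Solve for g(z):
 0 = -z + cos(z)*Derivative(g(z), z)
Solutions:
 g(z) = C1 + Integral(z/cos(z), z)


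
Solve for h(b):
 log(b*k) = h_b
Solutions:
 h(b) = C1 + b*log(b*k) - b


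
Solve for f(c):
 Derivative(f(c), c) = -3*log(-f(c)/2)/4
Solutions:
 4*Integral(1/(log(-_y) - log(2)), (_y, f(c)))/3 = C1 - c


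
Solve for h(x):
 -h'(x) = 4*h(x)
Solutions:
 h(x) = C1*exp(-4*x)


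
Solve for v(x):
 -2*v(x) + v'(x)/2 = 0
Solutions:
 v(x) = C1*exp(4*x)


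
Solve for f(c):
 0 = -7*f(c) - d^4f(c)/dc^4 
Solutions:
 f(c) = (C1*sin(sqrt(2)*7^(1/4)*c/2) + C2*cos(sqrt(2)*7^(1/4)*c/2))*exp(-sqrt(2)*7^(1/4)*c/2) + (C3*sin(sqrt(2)*7^(1/4)*c/2) + C4*cos(sqrt(2)*7^(1/4)*c/2))*exp(sqrt(2)*7^(1/4)*c/2)


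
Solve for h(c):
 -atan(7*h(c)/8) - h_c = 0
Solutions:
 Integral(1/atan(7*_y/8), (_y, h(c))) = C1 - c


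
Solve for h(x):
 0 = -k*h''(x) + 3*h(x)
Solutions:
 h(x) = C1*exp(-sqrt(3)*x*sqrt(1/k)) + C2*exp(sqrt(3)*x*sqrt(1/k))


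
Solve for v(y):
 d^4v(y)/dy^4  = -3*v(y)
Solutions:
 v(y) = (C1*sin(sqrt(2)*3^(1/4)*y/2) + C2*cos(sqrt(2)*3^(1/4)*y/2))*exp(-sqrt(2)*3^(1/4)*y/2) + (C3*sin(sqrt(2)*3^(1/4)*y/2) + C4*cos(sqrt(2)*3^(1/4)*y/2))*exp(sqrt(2)*3^(1/4)*y/2)


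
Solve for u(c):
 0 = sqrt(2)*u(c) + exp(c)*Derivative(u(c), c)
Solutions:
 u(c) = C1*exp(sqrt(2)*exp(-c))


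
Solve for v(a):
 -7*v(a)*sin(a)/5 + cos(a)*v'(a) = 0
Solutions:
 v(a) = C1/cos(a)^(7/5)


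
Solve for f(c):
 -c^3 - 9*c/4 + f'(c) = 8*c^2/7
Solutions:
 f(c) = C1 + c^4/4 + 8*c^3/21 + 9*c^2/8


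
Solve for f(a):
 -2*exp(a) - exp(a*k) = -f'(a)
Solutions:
 f(a) = C1 + 2*exp(a) + exp(a*k)/k


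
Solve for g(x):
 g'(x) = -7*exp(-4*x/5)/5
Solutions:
 g(x) = C1 + 7*exp(-4*x/5)/4


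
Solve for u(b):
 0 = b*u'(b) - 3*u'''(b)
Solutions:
 u(b) = C1 + Integral(C2*airyai(3^(2/3)*b/3) + C3*airybi(3^(2/3)*b/3), b)


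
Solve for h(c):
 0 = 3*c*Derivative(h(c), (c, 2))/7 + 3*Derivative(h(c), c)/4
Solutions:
 h(c) = C1 + C2/c^(3/4)


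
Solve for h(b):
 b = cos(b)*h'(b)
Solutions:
 h(b) = C1 + Integral(b/cos(b), b)


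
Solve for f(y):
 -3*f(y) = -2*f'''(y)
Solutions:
 f(y) = C3*exp(2^(2/3)*3^(1/3)*y/2) + (C1*sin(2^(2/3)*3^(5/6)*y/4) + C2*cos(2^(2/3)*3^(5/6)*y/4))*exp(-2^(2/3)*3^(1/3)*y/4)


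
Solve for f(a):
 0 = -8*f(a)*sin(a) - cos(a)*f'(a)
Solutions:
 f(a) = C1*cos(a)^8


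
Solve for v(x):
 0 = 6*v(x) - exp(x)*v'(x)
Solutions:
 v(x) = C1*exp(-6*exp(-x))


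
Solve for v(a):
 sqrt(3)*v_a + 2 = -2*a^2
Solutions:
 v(a) = C1 - 2*sqrt(3)*a^3/9 - 2*sqrt(3)*a/3


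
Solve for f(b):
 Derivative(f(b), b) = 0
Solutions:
 f(b) = C1


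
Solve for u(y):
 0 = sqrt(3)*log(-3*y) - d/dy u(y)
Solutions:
 u(y) = C1 + sqrt(3)*y*log(-y) + sqrt(3)*y*(-1 + log(3))


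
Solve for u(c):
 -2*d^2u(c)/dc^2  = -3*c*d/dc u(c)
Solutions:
 u(c) = C1 + C2*erfi(sqrt(3)*c/2)


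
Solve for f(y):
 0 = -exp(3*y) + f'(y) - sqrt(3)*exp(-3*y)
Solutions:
 f(y) = C1 + exp(3*y)/3 - sqrt(3)*exp(-3*y)/3


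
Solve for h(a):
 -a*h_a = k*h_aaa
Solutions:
 h(a) = C1 + Integral(C2*airyai(a*(-1/k)^(1/3)) + C3*airybi(a*(-1/k)^(1/3)), a)


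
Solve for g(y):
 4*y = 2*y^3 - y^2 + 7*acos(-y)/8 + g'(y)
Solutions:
 g(y) = C1 - y^4/2 + y^3/3 + 2*y^2 - 7*y*acos(-y)/8 - 7*sqrt(1 - y^2)/8


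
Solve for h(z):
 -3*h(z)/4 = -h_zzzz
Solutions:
 h(z) = C1*exp(-sqrt(2)*3^(1/4)*z/2) + C2*exp(sqrt(2)*3^(1/4)*z/2) + C3*sin(sqrt(2)*3^(1/4)*z/2) + C4*cos(sqrt(2)*3^(1/4)*z/2)


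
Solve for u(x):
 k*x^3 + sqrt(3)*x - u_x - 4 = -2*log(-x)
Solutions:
 u(x) = C1 + k*x^4/4 + sqrt(3)*x^2/2 + 2*x*log(-x) - 6*x


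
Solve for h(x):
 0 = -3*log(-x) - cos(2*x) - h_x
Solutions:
 h(x) = C1 - 3*x*log(-x) + 3*x - sin(2*x)/2


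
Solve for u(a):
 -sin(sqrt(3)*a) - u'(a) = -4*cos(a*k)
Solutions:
 u(a) = C1 + sqrt(3)*cos(sqrt(3)*a)/3 + 4*sin(a*k)/k


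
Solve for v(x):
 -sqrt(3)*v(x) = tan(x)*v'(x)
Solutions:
 v(x) = C1/sin(x)^(sqrt(3))


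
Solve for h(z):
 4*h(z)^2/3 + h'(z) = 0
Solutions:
 h(z) = 3/(C1 + 4*z)


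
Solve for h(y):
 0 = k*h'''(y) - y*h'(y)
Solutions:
 h(y) = C1 + Integral(C2*airyai(y*(1/k)^(1/3)) + C3*airybi(y*(1/k)^(1/3)), y)


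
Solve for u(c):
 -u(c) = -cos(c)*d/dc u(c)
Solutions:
 u(c) = C1*sqrt(sin(c) + 1)/sqrt(sin(c) - 1)


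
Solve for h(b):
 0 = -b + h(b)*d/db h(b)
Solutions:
 h(b) = -sqrt(C1 + b^2)
 h(b) = sqrt(C1 + b^2)


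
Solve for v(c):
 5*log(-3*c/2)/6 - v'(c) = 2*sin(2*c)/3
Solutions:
 v(c) = C1 + 5*c*log(-c)/6 - 5*c/6 - 5*c*log(2)/6 + 5*c*log(3)/6 + cos(2*c)/3


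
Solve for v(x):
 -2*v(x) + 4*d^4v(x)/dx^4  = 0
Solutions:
 v(x) = C1*exp(-2^(3/4)*x/2) + C2*exp(2^(3/4)*x/2) + C3*sin(2^(3/4)*x/2) + C4*cos(2^(3/4)*x/2)


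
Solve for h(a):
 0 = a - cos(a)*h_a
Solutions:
 h(a) = C1 + Integral(a/cos(a), a)


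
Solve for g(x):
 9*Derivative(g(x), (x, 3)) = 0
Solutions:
 g(x) = C1 + C2*x + C3*x^2


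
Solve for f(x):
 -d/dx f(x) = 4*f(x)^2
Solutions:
 f(x) = 1/(C1 + 4*x)


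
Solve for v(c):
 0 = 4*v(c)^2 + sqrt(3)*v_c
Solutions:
 v(c) = 3/(C1 + 4*sqrt(3)*c)


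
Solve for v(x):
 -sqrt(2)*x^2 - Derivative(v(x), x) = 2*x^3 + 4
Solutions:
 v(x) = C1 - x^4/2 - sqrt(2)*x^3/3 - 4*x


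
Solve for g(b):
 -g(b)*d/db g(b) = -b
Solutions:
 g(b) = -sqrt(C1 + b^2)
 g(b) = sqrt(C1 + b^2)


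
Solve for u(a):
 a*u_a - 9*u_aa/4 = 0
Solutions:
 u(a) = C1 + C2*erfi(sqrt(2)*a/3)


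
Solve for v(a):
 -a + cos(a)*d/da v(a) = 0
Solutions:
 v(a) = C1 + Integral(a/cos(a), a)


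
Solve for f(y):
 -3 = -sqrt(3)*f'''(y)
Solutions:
 f(y) = C1 + C2*y + C3*y^2 + sqrt(3)*y^3/6


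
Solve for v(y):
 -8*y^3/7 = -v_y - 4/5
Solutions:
 v(y) = C1 + 2*y^4/7 - 4*y/5


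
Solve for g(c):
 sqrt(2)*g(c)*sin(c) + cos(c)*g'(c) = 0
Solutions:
 g(c) = C1*cos(c)^(sqrt(2))


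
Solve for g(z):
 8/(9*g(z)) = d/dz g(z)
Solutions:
 g(z) = -sqrt(C1 + 16*z)/3
 g(z) = sqrt(C1 + 16*z)/3


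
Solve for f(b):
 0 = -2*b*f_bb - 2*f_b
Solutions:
 f(b) = C1 + C2*log(b)


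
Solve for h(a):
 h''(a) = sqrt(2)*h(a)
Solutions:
 h(a) = C1*exp(-2^(1/4)*a) + C2*exp(2^(1/4)*a)


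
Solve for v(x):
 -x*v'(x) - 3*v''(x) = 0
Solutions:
 v(x) = C1 + C2*erf(sqrt(6)*x/6)


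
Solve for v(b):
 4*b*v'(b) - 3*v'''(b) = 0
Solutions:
 v(b) = C1 + Integral(C2*airyai(6^(2/3)*b/3) + C3*airybi(6^(2/3)*b/3), b)


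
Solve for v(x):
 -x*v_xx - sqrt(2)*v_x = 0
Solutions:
 v(x) = C1 + C2*x^(1 - sqrt(2))


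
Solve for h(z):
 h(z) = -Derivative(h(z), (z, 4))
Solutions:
 h(z) = (C1*sin(sqrt(2)*z/2) + C2*cos(sqrt(2)*z/2))*exp(-sqrt(2)*z/2) + (C3*sin(sqrt(2)*z/2) + C4*cos(sqrt(2)*z/2))*exp(sqrt(2)*z/2)


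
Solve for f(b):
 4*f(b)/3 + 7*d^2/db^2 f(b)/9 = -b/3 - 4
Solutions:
 f(b) = C1*sin(2*sqrt(21)*b/7) + C2*cos(2*sqrt(21)*b/7) - b/4 - 3


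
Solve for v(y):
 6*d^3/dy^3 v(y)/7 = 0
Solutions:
 v(y) = C1 + C2*y + C3*y^2


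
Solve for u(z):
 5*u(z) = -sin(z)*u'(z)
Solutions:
 u(z) = C1*sqrt(cos(z) + 1)*(cos(z)^2 + 2*cos(z) + 1)/(sqrt(cos(z) - 1)*(cos(z)^2 - 2*cos(z) + 1))


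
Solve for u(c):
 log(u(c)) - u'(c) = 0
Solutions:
 li(u(c)) = C1 + c


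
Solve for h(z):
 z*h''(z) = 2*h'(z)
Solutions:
 h(z) = C1 + C2*z^3


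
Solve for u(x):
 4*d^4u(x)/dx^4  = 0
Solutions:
 u(x) = C1 + C2*x + C3*x^2 + C4*x^3


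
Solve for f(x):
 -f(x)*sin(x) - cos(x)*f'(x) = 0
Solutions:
 f(x) = C1*cos(x)


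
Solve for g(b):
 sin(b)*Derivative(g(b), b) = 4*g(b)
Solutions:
 g(b) = C1*(cos(b)^2 - 2*cos(b) + 1)/(cos(b)^2 + 2*cos(b) + 1)


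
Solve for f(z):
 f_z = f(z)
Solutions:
 f(z) = C1*exp(z)


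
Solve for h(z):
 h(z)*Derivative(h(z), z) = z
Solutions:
 h(z) = -sqrt(C1 + z^2)
 h(z) = sqrt(C1 + z^2)


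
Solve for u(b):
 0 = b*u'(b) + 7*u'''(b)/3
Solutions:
 u(b) = C1 + Integral(C2*airyai(-3^(1/3)*7^(2/3)*b/7) + C3*airybi(-3^(1/3)*7^(2/3)*b/7), b)


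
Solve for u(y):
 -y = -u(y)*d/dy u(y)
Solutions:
 u(y) = -sqrt(C1 + y^2)
 u(y) = sqrt(C1 + y^2)


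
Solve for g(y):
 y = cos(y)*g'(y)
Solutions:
 g(y) = C1 + Integral(y/cos(y), y)


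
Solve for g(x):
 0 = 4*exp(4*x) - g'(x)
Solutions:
 g(x) = C1 + exp(4*x)


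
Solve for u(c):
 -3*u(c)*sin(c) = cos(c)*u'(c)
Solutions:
 u(c) = C1*cos(c)^3


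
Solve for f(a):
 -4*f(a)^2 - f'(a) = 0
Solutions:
 f(a) = 1/(C1 + 4*a)


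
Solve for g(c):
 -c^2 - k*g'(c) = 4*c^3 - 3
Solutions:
 g(c) = C1 - c^4/k - c^3/(3*k) + 3*c/k


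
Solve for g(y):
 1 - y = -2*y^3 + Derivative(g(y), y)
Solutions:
 g(y) = C1 + y^4/2 - y^2/2 + y


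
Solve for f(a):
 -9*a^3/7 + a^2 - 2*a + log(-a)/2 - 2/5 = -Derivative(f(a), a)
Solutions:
 f(a) = C1 + 9*a^4/28 - a^3/3 + a^2 - a*log(-a)/2 + 9*a/10


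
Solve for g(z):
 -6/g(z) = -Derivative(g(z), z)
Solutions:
 g(z) = -sqrt(C1 + 12*z)
 g(z) = sqrt(C1 + 12*z)


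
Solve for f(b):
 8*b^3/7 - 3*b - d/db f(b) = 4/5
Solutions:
 f(b) = C1 + 2*b^4/7 - 3*b^2/2 - 4*b/5


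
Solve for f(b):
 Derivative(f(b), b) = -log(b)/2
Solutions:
 f(b) = C1 - b*log(b)/2 + b/2


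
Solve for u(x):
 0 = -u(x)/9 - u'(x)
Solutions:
 u(x) = C1*exp(-x/9)


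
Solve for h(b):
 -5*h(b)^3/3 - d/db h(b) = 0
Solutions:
 h(b) = -sqrt(6)*sqrt(-1/(C1 - 5*b))/2
 h(b) = sqrt(6)*sqrt(-1/(C1 - 5*b))/2


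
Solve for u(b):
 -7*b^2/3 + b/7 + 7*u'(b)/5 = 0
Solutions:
 u(b) = C1 + 5*b^3/9 - 5*b^2/98


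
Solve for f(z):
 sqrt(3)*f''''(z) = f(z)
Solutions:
 f(z) = C1*exp(-3^(7/8)*z/3) + C2*exp(3^(7/8)*z/3) + C3*sin(3^(7/8)*z/3) + C4*cos(3^(7/8)*z/3)


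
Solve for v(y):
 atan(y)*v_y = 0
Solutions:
 v(y) = C1


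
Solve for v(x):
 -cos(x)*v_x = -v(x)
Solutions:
 v(x) = C1*sqrt(sin(x) + 1)/sqrt(sin(x) - 1)


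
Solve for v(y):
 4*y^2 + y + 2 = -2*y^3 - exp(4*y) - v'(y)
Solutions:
 v(y) = C1 - y^4/2 - 4*y^3/3 - y^2/2 - 2*y - exp(4*y)/4


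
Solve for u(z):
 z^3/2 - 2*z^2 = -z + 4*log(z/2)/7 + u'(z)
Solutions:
 u(z) = C1 + z^4/8 - 2*z^3/3 + z^2/2 - 4*z*log(z)/7 + 4*z*log(2)/7 + 4*z/7


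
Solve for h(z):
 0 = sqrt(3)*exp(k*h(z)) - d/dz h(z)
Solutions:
 h(z) = Piecewise((log(-1/(C1*k + sqrt(3)*k*z))/k, Ne(k, 0)), (nan, True))
 h(z) = Piecewise((C1 + sqrt(3)*z, Eq(k, 0)), (nan, True))


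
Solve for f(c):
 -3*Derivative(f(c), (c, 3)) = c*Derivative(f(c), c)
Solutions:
 f(c) = C1 + Integral(C2*airyai(-3^(2/3)*c/3) + C3*airybi(-3^(2/3)*c/3), c)


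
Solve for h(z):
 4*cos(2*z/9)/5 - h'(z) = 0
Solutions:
 h(z) = C1 + 18*sin(2*z/9)/5


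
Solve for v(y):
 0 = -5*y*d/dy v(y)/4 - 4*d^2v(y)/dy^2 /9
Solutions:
 v(y) = C1 + C2*erf(3*sqrt(10)*y/8)


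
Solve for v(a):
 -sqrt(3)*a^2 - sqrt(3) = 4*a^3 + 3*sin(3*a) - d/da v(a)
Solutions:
 v(a) = C1 + a^4 + sqrt(3)*a^3/3 + sqrt(3)*a - cos(3*a)


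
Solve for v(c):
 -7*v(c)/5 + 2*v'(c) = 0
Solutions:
 v(c) = C1*exp(7*c/10)


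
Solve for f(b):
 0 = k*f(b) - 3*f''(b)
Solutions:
 f(b) = C1*exp(-sqrt(3)*b*sqrt(k)/3) + C2*exp(sqrt(3)*b*sqrt(k)/3)


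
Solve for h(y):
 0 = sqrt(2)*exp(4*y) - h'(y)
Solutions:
 h(y) = C1 + sqrt(2)*exp(4*y)/4


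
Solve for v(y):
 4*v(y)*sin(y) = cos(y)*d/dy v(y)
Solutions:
 v(y) = C1/cos(y)^4


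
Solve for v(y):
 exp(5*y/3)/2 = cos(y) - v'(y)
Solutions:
 v(y) = C1 - 3*exp(5*y/3)/10 + sin(y)


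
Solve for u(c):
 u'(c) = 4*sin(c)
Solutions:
 u(c) = C1 - 4*cos(c)


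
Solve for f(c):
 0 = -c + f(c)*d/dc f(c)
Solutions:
 f(c) = -sqrt(C1 + c^2)
 f(c) = sqrt(C1 + c^2)


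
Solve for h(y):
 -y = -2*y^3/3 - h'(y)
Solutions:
 h(y) = C1 - y^4/6 + y^2/2


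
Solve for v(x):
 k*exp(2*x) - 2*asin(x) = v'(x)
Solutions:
 v(x) = C1 + k*exp(2*x)/2 - 2*x*asin(x) - 2*sqrt(1 - x^2)


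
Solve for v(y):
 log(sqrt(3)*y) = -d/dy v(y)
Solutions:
 v(y) = C1 - y*log(y) - y*log(3)/2 + y


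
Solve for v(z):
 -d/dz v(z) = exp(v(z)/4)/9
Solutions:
 v(z) = 4*log(1/(C1 + z)) + 8*log(6)


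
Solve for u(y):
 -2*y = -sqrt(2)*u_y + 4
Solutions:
 u(y) = C1 + sqrt(2)*y^2/2 + 2*sqrt(2)*y


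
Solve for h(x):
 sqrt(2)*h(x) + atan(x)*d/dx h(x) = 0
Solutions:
 h(x) = C1*exp(-sqrt(2)*Integral(1/atan(x), x))


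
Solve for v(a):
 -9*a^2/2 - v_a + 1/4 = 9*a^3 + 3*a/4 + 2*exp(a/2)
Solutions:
 v(a) = C1 - 9*a^4/4 - 3*a^3/2 - 3*a^2/8 + a/4 - 4*exp(a/2)


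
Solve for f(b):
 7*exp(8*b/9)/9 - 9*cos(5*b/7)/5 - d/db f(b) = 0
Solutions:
 f(b) = C1 + 7*exp(8*b/9)/8 - 63*sin(5*b/7)/25


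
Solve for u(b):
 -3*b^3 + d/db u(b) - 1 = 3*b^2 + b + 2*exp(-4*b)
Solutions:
 u(b) = C1 + 3*b^4/4 + b^3 + b^2/2 + b - exp(-4*b)/2


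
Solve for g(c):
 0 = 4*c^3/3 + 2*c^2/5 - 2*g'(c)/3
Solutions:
 g(c) = C1 + c^4/2 + c^3/5


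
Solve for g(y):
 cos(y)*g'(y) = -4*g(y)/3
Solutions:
 g(y) = C1*(sin(y) - 1)^(2/3)/(sin(y) + 1)^(2/3)


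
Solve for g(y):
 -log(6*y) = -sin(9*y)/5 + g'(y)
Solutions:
 g(y) = C1 - y*log(y) - y*log(6) + y - cos(9*y)/45


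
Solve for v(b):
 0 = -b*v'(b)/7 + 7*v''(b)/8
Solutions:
 v(b) = C1 + C2*erfi(2*b/7)


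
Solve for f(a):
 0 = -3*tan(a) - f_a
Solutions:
 f(a) = C1 + 3*log(cos(a))


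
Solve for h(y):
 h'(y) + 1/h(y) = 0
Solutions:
 h(y) = -sqrt(C1 - 2*y)
 h(y) = sqrt(C1 - 2*y)


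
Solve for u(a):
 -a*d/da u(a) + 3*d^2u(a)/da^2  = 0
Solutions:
 u(a) = C1 + C2*erfi(sqrt(6)*a/6)


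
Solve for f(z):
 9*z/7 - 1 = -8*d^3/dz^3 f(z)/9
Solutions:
 f(z) = C1 + C2*z + C3*z^2 - 27*z^4/448 + 3*z^3/16


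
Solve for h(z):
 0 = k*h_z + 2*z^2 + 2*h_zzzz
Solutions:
 h(z) = C1 + C2*exp(2^(2/3)*z*(-k)^(1/3)/2) + C3*exp(2^(2/3)*z*(-k)^(1/3)*(-1 + sqrt(3)*I)/4) + C4*exp(-2^(2/3)*z*(-k)^(1/3)*(1 + sqrt(3)*I)/4) - 2*z^3/(3*k)


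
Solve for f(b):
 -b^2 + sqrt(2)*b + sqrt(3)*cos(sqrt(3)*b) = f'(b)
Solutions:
 f(b) = C1 - b^3/3 + sqrt(2)*b^2/2 + sin(sqrt(3)*b)


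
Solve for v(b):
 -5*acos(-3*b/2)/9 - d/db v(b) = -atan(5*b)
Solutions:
 v(b) = C1 - 5*b*acos(-3*b/2)/9 + b*atan(5*b) - 5*sqrt(4 - 9*b^2)/27 - log(25*b^2 + 1)/10


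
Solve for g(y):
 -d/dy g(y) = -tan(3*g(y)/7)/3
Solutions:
 g(y) = -7*asin(C1*exp(y/7))/3 + 7*pi/3
 g(y) = 7*asin(C1*exp(y/7))/3


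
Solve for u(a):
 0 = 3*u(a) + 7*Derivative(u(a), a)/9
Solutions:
 u(a) = C1*exp(-27*a/7)


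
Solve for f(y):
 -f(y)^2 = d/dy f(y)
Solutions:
 f(y) = 1/(C1 + y)


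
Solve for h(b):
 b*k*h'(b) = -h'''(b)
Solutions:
 h(b) = C1 + Integral(C2*airyai(b*(-k)^(1/3)) + C3*airybi(b*(-k)^(1/3)), b)


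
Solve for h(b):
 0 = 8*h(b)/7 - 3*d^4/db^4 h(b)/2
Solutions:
 h(b) = C1*exp(-2*21^(3/4)*b/21) + C2*exp(2*21^(3/4)*b/21) + C3*sin(2*21^(3/4)*b/21) + C4*cos(2*21^(3/4)*b/21)


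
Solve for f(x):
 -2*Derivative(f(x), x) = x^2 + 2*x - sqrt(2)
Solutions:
 f(x) = C1 - x^3/6 - x^2/2 + sqrt(2)*x/2


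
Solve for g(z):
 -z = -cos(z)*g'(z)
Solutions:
 g(z) = C1 + Integral(z/cos(z), z)


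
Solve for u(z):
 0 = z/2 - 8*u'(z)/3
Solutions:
 u(z) = C1 + 3*z^2/32


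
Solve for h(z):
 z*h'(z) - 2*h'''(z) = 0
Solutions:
 h(z) = C1 + Integral(C2*airyai(2^(2/3)*z/2) + C3*airybi(2^(2/3)*z/2), z)


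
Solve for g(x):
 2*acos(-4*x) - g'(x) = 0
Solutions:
 g(x) = C1 + 2*x*acos(-4*x) + sqrt(1 - 16*x^2)/2


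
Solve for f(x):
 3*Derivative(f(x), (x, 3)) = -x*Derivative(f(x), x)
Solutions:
 f(x) = C1 + Integral(C2*airyai(-3^(2/3)*x/3) + C3*airybi(-3^(2/3)*x/3), x)


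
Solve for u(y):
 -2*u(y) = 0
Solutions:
 u(y) = 0


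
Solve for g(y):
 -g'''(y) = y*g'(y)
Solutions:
 g(y) = C1 + Integral(C2*airyai(-y) + C3*airybi(-y), y)


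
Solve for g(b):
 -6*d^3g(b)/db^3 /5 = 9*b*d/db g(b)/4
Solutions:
 g(b) = C1 + Integral(C2*airyai(-15^(1/3)*b/2) + C3*airybi(-15^(1/3)*b/2), b)


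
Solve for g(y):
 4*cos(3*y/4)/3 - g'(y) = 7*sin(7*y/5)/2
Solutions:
 g(y) = C1 + 16*sin(3*y/4)/9 + 5*cos(7*y/5)/2


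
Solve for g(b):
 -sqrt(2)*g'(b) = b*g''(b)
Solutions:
 g(b) = C1 + C2*b^(1 - sqrt(2))


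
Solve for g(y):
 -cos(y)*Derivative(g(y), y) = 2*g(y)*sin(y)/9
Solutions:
 g(y) = C1*cos(y)^(2/9)


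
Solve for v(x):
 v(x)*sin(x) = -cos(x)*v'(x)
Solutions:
 v(x) = C1*cos(x)


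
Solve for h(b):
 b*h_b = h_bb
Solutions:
 h(b) = C1 + C2*erfi(sqrt(2)*b/2)


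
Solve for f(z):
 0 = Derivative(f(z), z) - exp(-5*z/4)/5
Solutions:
 f(z) = C1 - 4*exp(-5*z/4)/25


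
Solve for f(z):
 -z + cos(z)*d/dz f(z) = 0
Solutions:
 f(z) = C1 + Integral(z/cos(z), z)


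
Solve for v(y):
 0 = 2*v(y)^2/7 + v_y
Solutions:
 v(y) = 7/(C1 + 2*y)


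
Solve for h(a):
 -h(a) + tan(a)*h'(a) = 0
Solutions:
 h(a) = C1*sin(a)


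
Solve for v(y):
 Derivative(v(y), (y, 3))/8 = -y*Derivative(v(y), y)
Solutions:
 v(y) = C1 + Integral(C2*airyai(-2*y) + C3*airybi(-2*y), y)


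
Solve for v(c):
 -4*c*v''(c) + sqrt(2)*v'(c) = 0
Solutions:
 v(c) = C1 + C2*c^(sqrt(2)/4 + 1)


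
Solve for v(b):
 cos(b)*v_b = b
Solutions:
 v(b) = C1 + Integral(b/cos(b), b)


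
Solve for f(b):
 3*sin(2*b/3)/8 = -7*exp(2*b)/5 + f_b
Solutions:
 f(b) = C1 + 7*exp(2*b)/10 - 9*cos(2*b/3)/16


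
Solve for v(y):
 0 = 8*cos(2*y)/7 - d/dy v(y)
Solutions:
 v(y) = C1 + 4*sin(2*y)/7


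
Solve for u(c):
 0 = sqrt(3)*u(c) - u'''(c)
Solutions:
 u(c) = C3*exp(3^(1/6)*c) + (C1*sin(3^(2/3)*c/2) + C2*cos(3^(2/3)*c/2))*exp(-3^(1/6)*c/2)


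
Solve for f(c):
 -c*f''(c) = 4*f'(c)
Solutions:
 f(c) = C1 + C2/c^3


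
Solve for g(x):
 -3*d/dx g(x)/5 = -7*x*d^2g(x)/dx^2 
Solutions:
 g(x) = C1 + C2*x^(38/35)


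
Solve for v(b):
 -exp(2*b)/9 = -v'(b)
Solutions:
 v(b) = C1 + exp(2*b)/18


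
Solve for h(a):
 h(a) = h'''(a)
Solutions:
 h(a) = C3*exp(a) + (C1*sin(sqrt(3)*a/2) + C2*cos(sqrt(3)*a/2))*exp(-a/2)


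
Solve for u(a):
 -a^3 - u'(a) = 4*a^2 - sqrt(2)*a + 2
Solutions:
 u(a) = C1 - a^4/4 - 4*a^3/3 + sqrt(2)*a^2/2 - 2*a


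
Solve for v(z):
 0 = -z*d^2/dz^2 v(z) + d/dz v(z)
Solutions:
 v(z) = C1 + C2*z^2


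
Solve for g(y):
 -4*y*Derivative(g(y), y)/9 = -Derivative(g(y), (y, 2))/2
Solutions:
 g(y) = C1 + C2*erfi(2*y/3)


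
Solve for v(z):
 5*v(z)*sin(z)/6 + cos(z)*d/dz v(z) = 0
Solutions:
 v(z) = C1*cos(z)^(5/6)


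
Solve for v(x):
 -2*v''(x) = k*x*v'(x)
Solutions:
 v(x) = Piecewise((-sqrt(pi)*C1*erf(sqrt(k)*x/2)/sqrt(k) - C2, (k > 0) | (k < 0)), (-C1*x - C2, True))


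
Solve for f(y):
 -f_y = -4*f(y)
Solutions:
 f(y) = C1*exp(4*y)


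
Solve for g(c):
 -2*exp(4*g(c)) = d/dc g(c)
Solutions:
 g(c) = log(-I*(1/(C1 + 8*c))^(1/4))
 g(c) = log(I*(1/(C1 + 8*c))^(1/4))
 g(c) = log(-(1/(C1 + 8*c))^(1/4))
 g(c) = log(1/(C1 + 8*c))/4


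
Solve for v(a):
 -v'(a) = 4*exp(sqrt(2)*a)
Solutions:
 v(a) = C1 - 2*sqrt(2)*exp(sqrt(2)*a)


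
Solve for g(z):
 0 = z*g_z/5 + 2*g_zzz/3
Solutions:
 g(z) = C1 + Integral(C2*airyai(-10^(2/3)*3^(1/3)*z/10) + C3*airybi(-10^(2/3)*3^(1/3)*z/10), z)


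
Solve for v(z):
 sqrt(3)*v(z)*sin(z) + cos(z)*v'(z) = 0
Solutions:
 v(z) = C1*cos(z)^(sqrt(3))


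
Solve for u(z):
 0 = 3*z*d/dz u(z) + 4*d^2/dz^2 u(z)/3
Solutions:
 u(z) = C1 + C2*erf(3*sqrt(2)*z/4)


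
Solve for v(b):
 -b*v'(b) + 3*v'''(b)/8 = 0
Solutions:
 v(b) = C1 + Integral(C2*airyai(2*3^(2/3)*b/3) + C3*airybi(2*3^(2/3)*b/3), b)


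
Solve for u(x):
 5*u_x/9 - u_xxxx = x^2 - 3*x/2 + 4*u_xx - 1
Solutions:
 u(x) = C1 + C2*exp(-x*(-8*18^(1/3)/(5 + sqrt(793))^(1/3) + 12^(1/3)*(5 + sqrt(793))^(1/3))/12)*sin(2^(1/3)*3^(1/6)*x*(2/(5 + sqrt(793))^(1/3) + 2^(1/3)*3^(2/3)*(5 + sqrt(793))^(1/3)/12)) + C3*exp(-x*(-8*18^(1/3)/(5 + sqrt(793))^(1/3) + 12^(1/3)*(5 + sqrt(793))^(1/3))/12)*cos(2^(1/3)*3^(1/6)*x*(2/(5 + sqrt(793))^(1/3) + 2^(1/3)*3^(2/3)*(5 + sqrt(793))^(1/3)/12)) + C4*exp(x*(-8*18^(1/3)/(5 + sqrt(793))^(1/3) + 12^(1/3)*(5 + sqrt(793))^(1/3))/6) + 3*x^3/5 + 1161*x^2/100 + 20673*x/125


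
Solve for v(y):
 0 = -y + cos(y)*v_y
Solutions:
 v(y) = C1 + Integral(y/cos(y), y)


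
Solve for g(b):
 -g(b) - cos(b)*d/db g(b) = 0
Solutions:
 g(b) = C1*sqrt(sin(b) - 1)/sqrt(sin(b) + 1)


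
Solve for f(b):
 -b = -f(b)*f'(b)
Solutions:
 f(b) = -sqrt(C1 + b^2)
 f(b) = sqrt(C1 + b^2)


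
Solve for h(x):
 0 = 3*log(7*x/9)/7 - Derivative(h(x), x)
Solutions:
 h(x) = C1 + 3*x*log(x)/7 - 6*x*log(3)/7 - 3*x/7 + 3*x*log(7)/7


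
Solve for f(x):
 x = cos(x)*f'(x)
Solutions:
 f(x) = C1 + Integral(x/cos(x), x)


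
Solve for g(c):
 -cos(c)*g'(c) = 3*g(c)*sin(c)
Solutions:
 g(c) = C1*cos(c)^3


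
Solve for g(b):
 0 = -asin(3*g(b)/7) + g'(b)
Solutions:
 Integral(1/asin(3*_y/7), (_y, g(b))) = C1 + b


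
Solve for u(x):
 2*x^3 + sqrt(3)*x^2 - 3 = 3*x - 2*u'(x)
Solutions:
 u(x) = C1 - x^4/4 - sqrt(3)*x^3/6 + 3*x^2/4 + 3*x/2
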